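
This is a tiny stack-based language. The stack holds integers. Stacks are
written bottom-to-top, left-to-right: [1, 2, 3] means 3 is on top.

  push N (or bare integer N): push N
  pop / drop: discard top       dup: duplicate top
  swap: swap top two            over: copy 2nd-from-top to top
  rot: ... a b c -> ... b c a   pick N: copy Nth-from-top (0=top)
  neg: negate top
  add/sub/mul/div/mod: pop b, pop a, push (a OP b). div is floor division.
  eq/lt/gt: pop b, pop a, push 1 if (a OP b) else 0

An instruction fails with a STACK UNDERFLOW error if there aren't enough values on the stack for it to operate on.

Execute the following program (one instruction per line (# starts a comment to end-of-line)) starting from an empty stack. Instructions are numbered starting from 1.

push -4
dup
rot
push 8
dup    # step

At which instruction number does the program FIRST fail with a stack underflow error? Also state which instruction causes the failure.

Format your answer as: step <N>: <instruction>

Step 1 ('push -4'): stack = [-4], depth = 1
Step 2 ('dup'): stack = [-4, -4], depth = 2
Step 3 ('rot'): needs 3 value(s) but depth is 2 — STACK UNDERFLOW

Answer: step 3: rot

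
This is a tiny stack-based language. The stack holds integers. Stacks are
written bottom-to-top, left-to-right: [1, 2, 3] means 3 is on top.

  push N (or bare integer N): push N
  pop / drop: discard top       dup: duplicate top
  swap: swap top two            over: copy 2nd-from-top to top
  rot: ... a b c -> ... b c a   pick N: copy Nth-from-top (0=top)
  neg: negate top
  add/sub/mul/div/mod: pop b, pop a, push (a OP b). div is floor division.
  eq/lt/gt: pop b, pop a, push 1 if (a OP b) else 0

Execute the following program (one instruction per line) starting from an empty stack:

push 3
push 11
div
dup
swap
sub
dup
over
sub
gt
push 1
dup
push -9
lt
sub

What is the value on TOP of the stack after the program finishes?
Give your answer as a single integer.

Answer: 1

Derivation:
After 'push 3': [3]
After 'push 11': [3, 11]
After 'div': [0]
After 'dup': [0, 0]
After 'swap': [0, 0]
After 'sub': [0]
After 'dup': [0, 0]
After 'over': [0, 0, 0]
After 'sub': [0, 0]
After 'gt': [0]
After 'push 1': [0, 1]
After 'dup': [0, 1, 1]
After 'push -9': [0, 1, 1, -9]
After 'lt': [0, 1, 0]
After 'sub': [0, 1]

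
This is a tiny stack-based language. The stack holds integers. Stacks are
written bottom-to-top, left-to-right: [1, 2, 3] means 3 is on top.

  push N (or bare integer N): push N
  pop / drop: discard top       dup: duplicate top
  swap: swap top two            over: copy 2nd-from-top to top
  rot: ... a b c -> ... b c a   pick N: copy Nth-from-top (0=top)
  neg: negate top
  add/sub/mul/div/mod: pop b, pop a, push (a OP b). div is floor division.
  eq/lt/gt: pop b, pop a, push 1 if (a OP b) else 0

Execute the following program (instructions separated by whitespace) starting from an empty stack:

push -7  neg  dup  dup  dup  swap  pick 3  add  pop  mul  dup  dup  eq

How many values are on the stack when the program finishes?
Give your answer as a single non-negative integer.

After 'push -7': stack = [-7] (depth 1)
After 'neg': stack = [7] (depth 1)
After 'dup': stack = [7, 7] (depth 2)
After 'dup': stack = [7, 7, 7] (depth 3)
After 'dup': stack = [7, 7, 7, 7] (depth 4)
After 'swap': stack = [7, 7, 7, 7] (depth 4)
After 'pick 3': stack = [7, 7, 7, 7, 7] (depth 5)
After 'add': stack = [7, 7, 7, 14] (depth 4)
After 'pop': stack = [7, 7, 7] (depth 3)
After 'mul': stack = [7, 49] (depth 2)
After 'dup': stack = [7, 49, 49] (depth 3)
After 'dup': stack = [7, 49, 49, 49] (depth 4)
After 'eq': stack = [7, 49, 1] (depth 3)

Answer: 3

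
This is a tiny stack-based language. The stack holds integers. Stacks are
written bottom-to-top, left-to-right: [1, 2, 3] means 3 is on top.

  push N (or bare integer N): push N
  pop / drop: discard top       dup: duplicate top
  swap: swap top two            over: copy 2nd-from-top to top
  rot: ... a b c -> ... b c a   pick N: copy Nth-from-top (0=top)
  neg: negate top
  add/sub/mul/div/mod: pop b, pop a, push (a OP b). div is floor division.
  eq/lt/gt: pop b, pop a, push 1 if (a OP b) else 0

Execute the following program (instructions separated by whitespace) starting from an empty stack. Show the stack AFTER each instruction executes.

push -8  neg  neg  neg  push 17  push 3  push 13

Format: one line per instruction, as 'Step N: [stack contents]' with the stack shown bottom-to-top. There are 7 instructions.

Step 1: [-8]
Step 2: [8]
Step 3: [-8]
Step 4: [8]
Step 5: [8, 17]
Step 6: [8, 17, 3]
Step 7: [8, 17, 3, 13]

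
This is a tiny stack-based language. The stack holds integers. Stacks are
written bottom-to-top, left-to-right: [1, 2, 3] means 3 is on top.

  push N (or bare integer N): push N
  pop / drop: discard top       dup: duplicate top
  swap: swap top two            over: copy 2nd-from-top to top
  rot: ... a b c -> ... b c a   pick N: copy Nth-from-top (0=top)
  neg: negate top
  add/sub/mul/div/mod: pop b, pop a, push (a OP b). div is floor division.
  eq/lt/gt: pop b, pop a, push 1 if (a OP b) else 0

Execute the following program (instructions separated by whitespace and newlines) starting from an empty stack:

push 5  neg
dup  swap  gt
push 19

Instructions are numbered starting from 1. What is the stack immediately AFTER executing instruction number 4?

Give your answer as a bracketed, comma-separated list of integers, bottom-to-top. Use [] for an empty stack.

Answer: [-5, -5]

Derivation:
Step 1 ('push 5'): [5]
Step 2 ('neg'): [-5]
Step 3 ('dup'): [-5, -5]
Step 4 ('swap'): [-5, -5]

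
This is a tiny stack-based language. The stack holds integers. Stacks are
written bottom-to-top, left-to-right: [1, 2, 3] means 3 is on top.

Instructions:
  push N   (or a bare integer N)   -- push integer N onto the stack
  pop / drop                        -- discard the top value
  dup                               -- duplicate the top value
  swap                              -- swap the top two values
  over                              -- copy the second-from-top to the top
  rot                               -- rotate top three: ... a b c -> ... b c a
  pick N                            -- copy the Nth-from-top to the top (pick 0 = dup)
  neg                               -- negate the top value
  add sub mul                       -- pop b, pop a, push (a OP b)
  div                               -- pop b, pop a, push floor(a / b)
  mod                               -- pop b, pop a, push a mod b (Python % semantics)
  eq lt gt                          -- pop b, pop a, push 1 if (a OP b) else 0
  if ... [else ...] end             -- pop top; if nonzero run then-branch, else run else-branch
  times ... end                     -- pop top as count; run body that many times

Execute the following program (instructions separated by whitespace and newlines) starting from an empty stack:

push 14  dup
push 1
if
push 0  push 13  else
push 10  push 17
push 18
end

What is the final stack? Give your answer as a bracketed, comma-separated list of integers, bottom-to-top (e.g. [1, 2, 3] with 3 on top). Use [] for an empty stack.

Answer: [14, 14, 0, 13]

Derivation:
After 'push 14': [14]
After 'dup': [14, 14]
After 'push 1': [14, 14, 1]
After 'if': [14, 14]
After 'push 0': [14, 14, 0]
After 'push 13': [14, 14, 0, 13]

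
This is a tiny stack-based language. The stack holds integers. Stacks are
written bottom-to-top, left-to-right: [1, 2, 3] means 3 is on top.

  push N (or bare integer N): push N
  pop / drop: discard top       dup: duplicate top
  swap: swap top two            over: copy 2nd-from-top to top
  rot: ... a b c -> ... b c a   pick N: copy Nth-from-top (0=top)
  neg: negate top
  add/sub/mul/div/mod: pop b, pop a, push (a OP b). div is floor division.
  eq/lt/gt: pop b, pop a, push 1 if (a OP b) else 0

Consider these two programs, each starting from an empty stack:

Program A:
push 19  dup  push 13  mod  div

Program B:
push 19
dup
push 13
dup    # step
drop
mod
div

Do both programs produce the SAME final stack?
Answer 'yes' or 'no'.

Program A trace:
  After 'push 19': [19]
  After 'dup': [19, 19]
  After 'push 13': [19, 19, 13]
  After 'mod': [19, 6]
  After 'div': [3]
Program A final stack: [3]

Program B trace:
  After 'push 19': [19]
  After 'dup': [19, 19]
  After 'push 13': [19, 19, 13]
  After 'dup': [19, 19, 13, 13]
  After 'drop': [19, 19, 13]
  After 'mod': [19, 6]
  After 'div': [3]
Program B final stack: [3]
Same: yes

Answer: yes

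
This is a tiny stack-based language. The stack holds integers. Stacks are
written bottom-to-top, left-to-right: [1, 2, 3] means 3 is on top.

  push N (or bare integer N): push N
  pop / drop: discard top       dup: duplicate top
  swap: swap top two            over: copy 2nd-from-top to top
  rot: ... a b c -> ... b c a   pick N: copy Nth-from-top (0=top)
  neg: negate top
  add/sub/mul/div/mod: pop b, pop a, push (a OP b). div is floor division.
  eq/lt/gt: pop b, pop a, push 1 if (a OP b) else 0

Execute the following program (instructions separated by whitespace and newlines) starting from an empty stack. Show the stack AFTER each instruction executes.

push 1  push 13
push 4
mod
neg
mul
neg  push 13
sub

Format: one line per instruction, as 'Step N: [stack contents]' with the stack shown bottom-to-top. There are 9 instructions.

Step 1: [1]
Step 2: [1, 13]
Step 3: [1, 13, 4]
Step 4: [1, 1]
Step 5: [1, -1]
Step 6: [-1]
Step 7: [1]
Step 8: [1, 13]
Step 9: [-12]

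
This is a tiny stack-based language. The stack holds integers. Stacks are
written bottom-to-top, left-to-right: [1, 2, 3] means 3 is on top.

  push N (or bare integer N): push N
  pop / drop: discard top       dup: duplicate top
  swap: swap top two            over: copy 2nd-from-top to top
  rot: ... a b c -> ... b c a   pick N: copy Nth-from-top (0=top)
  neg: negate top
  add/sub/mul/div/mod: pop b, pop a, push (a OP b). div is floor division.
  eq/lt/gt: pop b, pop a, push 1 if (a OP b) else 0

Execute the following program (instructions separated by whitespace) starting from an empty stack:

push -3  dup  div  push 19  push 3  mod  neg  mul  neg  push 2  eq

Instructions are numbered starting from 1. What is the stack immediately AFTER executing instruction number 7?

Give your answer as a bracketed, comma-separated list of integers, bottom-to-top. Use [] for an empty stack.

Answer: [1, -1]

Derivation:
Step 1 ('push -3'): [-3]
Step 2 ('dup'): [-3, -3]
Step 3 ('div'): [1]
Step 4 ('push 19'): [1, 19]
Step 5 ('push 3'): [1, 19, 3]
Step 6 ('mod'): [1, 1]
Step 7 ('neg'): [1, -1]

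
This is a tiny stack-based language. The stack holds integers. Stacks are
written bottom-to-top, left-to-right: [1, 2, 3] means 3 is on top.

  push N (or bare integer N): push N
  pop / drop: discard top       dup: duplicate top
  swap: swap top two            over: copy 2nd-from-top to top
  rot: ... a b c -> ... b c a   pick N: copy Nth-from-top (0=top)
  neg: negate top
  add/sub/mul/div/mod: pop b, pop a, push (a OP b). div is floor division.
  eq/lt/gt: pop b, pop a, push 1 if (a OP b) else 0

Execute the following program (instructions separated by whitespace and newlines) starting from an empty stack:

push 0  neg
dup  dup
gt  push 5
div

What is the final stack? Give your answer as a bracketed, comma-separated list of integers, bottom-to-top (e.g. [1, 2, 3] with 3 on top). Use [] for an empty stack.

Answer: [0, 0]

Derivation:
After 'push 0': [0]
After 'neg': [0]
After 'dup': [0, 0]
After 'dup': [0, 0, 0]
After 'gt': [0, 0]
After 'push 5': [0, 0, 5]
After 'div': [0, 0]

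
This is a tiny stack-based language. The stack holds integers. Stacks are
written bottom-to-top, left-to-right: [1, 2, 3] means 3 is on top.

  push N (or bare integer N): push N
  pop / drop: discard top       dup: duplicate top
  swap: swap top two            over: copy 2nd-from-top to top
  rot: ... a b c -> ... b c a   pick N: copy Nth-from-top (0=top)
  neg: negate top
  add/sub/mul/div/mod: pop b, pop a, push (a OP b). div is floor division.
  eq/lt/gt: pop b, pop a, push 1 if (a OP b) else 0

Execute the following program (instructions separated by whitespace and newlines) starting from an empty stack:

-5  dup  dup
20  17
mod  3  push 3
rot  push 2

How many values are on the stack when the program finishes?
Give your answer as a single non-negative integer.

Answer: 7

Derivation:
After 'push -5': stack = [-5] (depth 1)
After 'dup': stack = [-5, -5] (depth 2)
After 'dup': stack = [-5, -5, -5] (depth 3)
After 'push 20': stack = [-5, -5, -5, 20] (depth 4)
After 'push 17': stack = [-5, -5, -5, 20, 17] (depth 5)
After 'mod': stack = [-5, -5, -5, 3] (depth 4)
After 'push 3': stack = [-5, -5, -5, 3, 3] (depth 5)
After 'push 3': stack = [-5, -5, -5, 3, 3, 3] (depth 6)
After 'rot': stack = [-5, -5, -5, 3, 3, 3] (depth 6)
After 'push 2': stack = [-5, -5, -5, 3, 3, 3, 2] (depth 7)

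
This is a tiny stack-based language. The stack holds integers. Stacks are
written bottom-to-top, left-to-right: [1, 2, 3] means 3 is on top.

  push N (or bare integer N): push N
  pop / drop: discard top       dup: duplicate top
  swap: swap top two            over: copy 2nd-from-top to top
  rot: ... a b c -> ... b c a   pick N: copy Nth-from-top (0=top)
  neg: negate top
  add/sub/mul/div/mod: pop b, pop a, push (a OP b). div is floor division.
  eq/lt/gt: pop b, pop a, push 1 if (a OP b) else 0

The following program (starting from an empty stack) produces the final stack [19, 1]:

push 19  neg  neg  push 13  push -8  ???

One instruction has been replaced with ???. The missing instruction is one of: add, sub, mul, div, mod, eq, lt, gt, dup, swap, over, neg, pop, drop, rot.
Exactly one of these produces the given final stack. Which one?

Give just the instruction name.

Answer: gt

Derivation:
Stack before ???: [19, 13, -8]
Stack after ???:  [19, 1]
The instruction that transforms [19, 13, -8] -> [19, 1] is: gt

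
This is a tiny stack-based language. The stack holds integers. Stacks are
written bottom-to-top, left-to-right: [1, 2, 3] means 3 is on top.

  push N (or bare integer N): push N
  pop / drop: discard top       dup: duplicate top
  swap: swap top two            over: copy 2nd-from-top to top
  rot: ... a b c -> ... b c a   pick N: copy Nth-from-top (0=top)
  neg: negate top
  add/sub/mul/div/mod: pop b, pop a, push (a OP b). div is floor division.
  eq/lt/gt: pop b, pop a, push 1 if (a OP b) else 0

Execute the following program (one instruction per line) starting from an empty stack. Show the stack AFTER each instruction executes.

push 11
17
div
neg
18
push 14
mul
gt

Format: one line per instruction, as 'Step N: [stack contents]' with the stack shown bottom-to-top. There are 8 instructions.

Step 1: [11]
Step 2: [11, 17]
Step 3: [0]
Step 4: [0]
Step 5: [0, 18]
Step 6: [0, 18, 14]
Step 7: [0, 252]
Step 8: [0]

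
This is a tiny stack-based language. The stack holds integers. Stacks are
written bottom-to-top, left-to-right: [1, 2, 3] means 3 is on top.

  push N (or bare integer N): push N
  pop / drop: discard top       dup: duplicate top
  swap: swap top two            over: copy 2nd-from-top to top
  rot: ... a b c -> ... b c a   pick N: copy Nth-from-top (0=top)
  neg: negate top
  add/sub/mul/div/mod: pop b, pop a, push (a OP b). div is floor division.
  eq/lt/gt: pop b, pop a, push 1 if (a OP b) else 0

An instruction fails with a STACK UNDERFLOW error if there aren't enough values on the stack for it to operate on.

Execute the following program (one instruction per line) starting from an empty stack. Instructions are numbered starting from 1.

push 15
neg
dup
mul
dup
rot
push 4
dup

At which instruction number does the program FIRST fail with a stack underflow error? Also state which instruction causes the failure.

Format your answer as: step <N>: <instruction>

Answer: step 6: rot

Derivation:
Step 1 ('push 15'): stack = [15], depth = 1
Step 2 ('neg'): stack = [-15], depth = 1
Step 3 ('dup'): stack = [-15, -15], depth = 2
Step 4 ('mul'): stack = [225], depth = 1
Step 5 ('dup'): stack = [225, 225], depth = 2
Step 6 ('rot'): needs 3 value(s) but depth is 2 — STACK UNDERFLOW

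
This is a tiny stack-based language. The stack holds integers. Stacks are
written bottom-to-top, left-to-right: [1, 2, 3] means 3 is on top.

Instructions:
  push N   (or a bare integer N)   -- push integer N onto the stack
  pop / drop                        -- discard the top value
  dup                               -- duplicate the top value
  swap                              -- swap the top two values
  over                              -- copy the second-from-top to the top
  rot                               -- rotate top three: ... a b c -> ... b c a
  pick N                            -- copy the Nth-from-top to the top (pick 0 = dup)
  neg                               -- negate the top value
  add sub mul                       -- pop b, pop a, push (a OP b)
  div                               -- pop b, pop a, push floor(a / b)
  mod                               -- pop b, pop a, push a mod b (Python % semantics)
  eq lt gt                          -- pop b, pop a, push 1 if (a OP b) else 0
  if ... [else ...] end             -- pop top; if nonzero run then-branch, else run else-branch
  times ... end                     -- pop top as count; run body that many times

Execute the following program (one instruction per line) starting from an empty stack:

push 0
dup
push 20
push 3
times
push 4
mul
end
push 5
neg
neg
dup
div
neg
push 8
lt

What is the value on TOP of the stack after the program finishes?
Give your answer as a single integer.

After 'push 0': [0]
After 'dup': [0, 0]
After 'push 20': [0, 0, 20]
After 'push 3': [0, 0, 20, 3]
After 'times': [0, 0, 20]
After 'push 4': [0, 0, 20, 4]
After 'mul': [0, 0, 80]
After 'push 4': [0, 0, 80, 4]
After 'mul': [0, 0, 320]
After 'push 4': [0, 0, 320, 4]
After 'mul': [0, 0, 1280]
After 'push 5': [0, 0, 1280, 5]
After 'neg': [0, 0, 1280, -5]
After 'neg': [0, 0, 1280, 5]
After 'dup': [0, 0, 1280, 5, 5]
After 'div': [0, 0, 1280, 1]
After 'neg': [0, 0, 1280, -1]
After 'push 8': [0, 0, 1280, -1, 8]
After 'lt': [0, 0, 1280, 1]

Answer: 1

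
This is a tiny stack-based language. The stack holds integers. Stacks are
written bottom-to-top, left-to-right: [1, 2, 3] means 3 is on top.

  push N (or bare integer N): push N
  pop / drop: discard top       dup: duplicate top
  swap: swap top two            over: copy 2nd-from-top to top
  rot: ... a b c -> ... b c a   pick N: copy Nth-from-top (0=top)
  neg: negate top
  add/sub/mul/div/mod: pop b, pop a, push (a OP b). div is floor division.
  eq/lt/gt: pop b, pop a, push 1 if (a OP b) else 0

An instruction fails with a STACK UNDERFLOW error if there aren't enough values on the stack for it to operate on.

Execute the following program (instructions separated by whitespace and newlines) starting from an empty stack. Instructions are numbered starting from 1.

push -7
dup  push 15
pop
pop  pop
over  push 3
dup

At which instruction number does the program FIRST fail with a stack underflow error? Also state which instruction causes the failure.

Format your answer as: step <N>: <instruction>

Step 1 ('push -7'): stack = [-7], depth = 1
Step 2 ('dup'): stack = [-7, -7], depth = 2
Step 3 ('push 15'): stack = [-7, -7, 15], depth = 3
Step 4 ('pop'): stack = [-7, -7], depth = 2
Step 5 ('pop'): stack = [-7], depth = 1
Step 6 ('pop'): stack = [], depth = 0
Step 7 ('over'): needs 2 value(s) but depth is 0 — STACK UNDERFLOW

Answer: step 7: over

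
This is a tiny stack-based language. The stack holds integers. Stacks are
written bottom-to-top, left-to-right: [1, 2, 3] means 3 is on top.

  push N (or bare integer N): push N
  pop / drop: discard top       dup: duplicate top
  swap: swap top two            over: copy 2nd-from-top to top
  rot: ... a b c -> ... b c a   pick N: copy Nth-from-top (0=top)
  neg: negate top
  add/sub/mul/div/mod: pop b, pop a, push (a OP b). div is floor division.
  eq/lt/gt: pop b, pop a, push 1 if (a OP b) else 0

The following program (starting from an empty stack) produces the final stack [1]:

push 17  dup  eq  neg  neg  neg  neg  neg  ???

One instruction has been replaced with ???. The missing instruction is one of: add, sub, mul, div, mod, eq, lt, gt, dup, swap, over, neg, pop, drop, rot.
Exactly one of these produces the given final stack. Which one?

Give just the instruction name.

Stack before ???: [-1]
Stack after ???:  [1]
The instruction that transforms [-1] -> [1] is: neg

Answer: neg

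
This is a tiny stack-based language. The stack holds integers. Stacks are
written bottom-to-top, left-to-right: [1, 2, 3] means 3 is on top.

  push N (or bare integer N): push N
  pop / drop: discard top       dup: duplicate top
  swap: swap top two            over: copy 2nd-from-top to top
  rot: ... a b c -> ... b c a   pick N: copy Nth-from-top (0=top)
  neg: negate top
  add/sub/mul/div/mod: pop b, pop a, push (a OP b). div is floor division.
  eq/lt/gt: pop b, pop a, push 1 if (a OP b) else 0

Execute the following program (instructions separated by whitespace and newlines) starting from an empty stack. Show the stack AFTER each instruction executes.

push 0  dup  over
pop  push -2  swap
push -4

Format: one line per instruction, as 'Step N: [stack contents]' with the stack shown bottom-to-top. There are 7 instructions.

Step 1: [0]
Step 2: [0, 0]
Step 3: [0, 0, 0]
Step 4: [0, 0]
Step 5: [0, 0, -2]
Step 6: [0, -2, 0]
Step 7: [0, -2, 0, -4]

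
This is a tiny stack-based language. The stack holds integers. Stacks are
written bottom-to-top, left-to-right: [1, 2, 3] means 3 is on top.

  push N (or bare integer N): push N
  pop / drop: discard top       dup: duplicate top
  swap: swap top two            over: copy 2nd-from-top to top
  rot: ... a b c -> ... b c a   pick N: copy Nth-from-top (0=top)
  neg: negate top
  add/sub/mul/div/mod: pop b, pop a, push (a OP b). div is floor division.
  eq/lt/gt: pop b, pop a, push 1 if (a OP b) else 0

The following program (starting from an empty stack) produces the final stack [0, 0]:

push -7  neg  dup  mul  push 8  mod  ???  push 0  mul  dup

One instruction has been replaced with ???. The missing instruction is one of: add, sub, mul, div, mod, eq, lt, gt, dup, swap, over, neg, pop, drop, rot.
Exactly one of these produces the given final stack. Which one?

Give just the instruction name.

Answer: neg

Derivation:
Stack before ???: [1]
Stack after ???:  [-1]
The instruction that transforms [1] -> [-1] is: neg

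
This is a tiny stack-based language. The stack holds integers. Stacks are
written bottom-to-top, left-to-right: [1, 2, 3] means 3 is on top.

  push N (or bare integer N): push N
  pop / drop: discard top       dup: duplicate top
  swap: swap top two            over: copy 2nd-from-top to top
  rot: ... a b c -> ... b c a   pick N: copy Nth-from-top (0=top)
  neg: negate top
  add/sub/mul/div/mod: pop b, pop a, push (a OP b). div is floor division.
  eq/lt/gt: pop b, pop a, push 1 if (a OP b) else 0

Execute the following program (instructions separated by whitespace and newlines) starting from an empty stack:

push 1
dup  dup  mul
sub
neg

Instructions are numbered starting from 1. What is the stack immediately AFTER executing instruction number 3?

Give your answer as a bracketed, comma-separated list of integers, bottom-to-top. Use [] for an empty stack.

Step 1 ('push 1'): [1]
Step 2 ('dup'): [1, 1]
Step 3 ('dup'): [1, 1, 1]

Answer: [1, 1, 1]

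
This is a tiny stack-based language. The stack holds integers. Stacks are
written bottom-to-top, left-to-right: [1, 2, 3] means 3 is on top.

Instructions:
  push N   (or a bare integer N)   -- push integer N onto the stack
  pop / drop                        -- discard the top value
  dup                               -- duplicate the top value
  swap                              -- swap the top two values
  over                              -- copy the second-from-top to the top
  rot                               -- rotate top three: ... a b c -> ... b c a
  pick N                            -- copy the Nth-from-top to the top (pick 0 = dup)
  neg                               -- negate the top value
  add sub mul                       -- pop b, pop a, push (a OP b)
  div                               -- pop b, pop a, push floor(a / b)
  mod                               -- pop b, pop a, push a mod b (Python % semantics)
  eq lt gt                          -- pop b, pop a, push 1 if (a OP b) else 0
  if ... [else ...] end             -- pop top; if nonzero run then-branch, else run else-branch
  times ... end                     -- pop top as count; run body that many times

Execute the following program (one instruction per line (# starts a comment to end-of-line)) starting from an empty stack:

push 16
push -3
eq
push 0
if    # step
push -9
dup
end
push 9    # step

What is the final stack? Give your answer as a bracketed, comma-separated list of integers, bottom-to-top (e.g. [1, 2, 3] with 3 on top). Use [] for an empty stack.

Answer: [0, 9]

Derivation:
After 'push 16': [16]
After 'push -3': [16, -3]
After 'eq': [0]
After 'push 0': [0, 0]
After 'if': [0]
After 'push 9': [0, 9]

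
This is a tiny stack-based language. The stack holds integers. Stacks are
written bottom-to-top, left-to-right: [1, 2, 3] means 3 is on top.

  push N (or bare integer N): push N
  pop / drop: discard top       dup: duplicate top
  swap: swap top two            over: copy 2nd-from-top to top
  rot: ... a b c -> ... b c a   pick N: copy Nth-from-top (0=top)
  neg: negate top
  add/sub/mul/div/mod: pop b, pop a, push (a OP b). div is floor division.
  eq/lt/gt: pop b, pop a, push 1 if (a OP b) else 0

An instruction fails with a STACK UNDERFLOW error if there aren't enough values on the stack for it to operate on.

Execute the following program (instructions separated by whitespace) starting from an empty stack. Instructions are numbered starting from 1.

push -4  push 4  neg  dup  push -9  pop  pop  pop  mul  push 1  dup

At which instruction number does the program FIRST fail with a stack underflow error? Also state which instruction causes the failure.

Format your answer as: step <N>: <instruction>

Answer: step 9: mul

Derivation:
Step 1 ('push -4'): stack = [-4], depth = 1
Step 2 ('push 4'): stack = [-4, 4], depth = 2
Step 3 ('neg'): stack = [-4, -4], depth = 2
Step 4 ('dup'): stack = [-4, -4, -4], depth = 3
Step 5 ('push -9'): stack = [-4, -4, -4, -9], depth = 4
Step 6 ('pop'): stack = [-4, -4, -4], depth = 3
Step 7 ('pop'): stack = [-4, -4], depth = 2
Step 8 ('pop'): stack = [-4], depth = 1
Step 9 ('mul'): needs 2 value(s) but depth is 1 — STACK UNDERFLOW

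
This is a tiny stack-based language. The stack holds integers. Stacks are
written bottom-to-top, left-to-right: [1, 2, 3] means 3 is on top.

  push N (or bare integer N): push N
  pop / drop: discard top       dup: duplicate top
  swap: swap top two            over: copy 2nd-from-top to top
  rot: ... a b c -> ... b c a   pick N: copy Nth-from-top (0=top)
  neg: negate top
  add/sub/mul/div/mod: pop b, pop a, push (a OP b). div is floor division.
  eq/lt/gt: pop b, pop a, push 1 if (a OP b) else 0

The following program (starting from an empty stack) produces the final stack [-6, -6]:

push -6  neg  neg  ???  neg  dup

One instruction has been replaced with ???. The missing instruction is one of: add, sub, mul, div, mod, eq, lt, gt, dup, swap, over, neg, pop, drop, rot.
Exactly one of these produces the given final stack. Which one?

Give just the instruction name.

Answer: neg

Derivation:
Stack before ???: [-6]
Stack after ???:  [6]
The instruction that transforms [-6] -> [6] is: neg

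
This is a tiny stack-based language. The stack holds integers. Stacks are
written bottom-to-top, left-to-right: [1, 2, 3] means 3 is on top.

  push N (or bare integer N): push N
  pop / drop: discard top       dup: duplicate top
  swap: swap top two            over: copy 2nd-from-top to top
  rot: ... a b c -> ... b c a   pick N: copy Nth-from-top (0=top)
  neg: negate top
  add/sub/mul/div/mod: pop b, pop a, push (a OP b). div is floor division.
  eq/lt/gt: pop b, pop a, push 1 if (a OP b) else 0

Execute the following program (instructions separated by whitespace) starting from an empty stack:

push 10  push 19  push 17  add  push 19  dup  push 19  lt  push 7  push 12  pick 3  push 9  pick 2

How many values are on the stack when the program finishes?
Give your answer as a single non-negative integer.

Answer: 9

Derivation:
After 'push 10': stack = [10] (depth 1)
After 'push 19': stack = [10, 19] (depth 2)
After 'push 17': stack = [10, 19, 17] (depth 3)
After 'add': stack = [10, 36] (depth 2)
After 'push 19': stack = [10, 36, 19] (depth 3)
After 'dup': stack = [10, 36, 19, 19] (depth 4)
After 'push 19': stack = [10, 36, 19, 19, 19] (depth 5)
After 'lt': stack = [10, 36, 19, 0] (depth 4)
After 'push 7': stack = [10, 36, 19, 0, 7] (depth 5)
After 'push 12': stack = [10, 36, 19, 0, 7, 12] (depth 6)
After 'pick 3': stack = [10, 36, 19, 0, 7, 12, 19] (depth 7)
After 'push 9': stack = [10, 36, 19, 0, 7, 12, 19, 9] (depth 8)
After 'pick 2': stack = [10, 36, 19, 0, 7, 12, 19, 9, 12] (depth 9)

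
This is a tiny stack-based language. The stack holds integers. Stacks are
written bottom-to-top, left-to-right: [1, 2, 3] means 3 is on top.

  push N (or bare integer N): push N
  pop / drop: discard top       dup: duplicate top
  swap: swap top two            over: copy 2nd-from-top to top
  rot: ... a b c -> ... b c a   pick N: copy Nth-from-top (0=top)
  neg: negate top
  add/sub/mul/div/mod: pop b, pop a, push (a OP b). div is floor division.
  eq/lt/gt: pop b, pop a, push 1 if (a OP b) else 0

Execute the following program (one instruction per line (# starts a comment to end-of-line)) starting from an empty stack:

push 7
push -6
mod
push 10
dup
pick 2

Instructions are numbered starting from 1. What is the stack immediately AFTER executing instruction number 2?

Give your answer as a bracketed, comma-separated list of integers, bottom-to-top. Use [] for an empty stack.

Answer: [7, -6]

Derivation:
Step 1 ('push 7'): [7]
Step 2 ('push -6'): [7, -6]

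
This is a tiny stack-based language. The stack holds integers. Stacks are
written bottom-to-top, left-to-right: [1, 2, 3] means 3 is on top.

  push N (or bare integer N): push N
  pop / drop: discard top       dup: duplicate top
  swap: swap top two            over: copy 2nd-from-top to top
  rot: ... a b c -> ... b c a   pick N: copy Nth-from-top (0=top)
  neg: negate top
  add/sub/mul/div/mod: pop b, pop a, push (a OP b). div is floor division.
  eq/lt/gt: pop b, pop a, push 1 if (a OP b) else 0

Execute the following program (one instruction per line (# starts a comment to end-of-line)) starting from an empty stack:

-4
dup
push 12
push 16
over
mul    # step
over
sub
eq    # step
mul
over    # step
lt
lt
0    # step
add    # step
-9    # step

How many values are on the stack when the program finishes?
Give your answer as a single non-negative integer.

Answer: 2

Derivation:
After 'push -4': stack = [-4] (depth 1)
After 'dup': stack = [-4, -4] (depth 2)
After 'push 12': stack = [-4, -4, 12] (depth 3)
After 'push 16': stack = [-4, -4, 12, 16] (depth 4)
After 'over': stack = [-4, -4, 12, 16, 12] (depth 5)
After 'mul': stack = [-4, -4, 12, 192] (depth 4)
After 'over': stack = [-4, -4, 12, 192, 12] (depth 5)
After 'sub': stack = [-4, -4, 12, 180] (depth 4)
After 'eq': stack = [-4, -4, 0] (depth 3)
After 'mul': stack = [-4, 0] (depth 2)
After 'over': stack = [-4, 0, -4] (depth 3)
After 'lt': stack = [-4, 0] (depth 2)
After 'lt': stack = [1] (depth 1)
After 'push 0': stack = [1, 0] (depth 2)
After 'add': stack = [1] (depth 1)
After 'push -9': stack = [1, -9] (depth 2)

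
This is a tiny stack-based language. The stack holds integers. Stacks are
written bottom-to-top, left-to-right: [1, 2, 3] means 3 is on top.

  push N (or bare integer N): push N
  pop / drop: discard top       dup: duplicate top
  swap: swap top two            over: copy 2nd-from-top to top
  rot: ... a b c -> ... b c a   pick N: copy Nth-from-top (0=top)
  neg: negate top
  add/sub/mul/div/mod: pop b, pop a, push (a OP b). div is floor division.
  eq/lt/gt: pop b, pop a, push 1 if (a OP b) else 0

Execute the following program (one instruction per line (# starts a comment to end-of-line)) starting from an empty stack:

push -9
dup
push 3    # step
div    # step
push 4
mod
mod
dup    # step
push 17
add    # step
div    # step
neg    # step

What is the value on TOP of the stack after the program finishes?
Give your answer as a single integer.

After 'push -9': [-9]
After 'dup': [-9, -9]
After 'push 3': [-9, -9, 3]
After 'div': [-9, -3]
After 'push 4': [-9, -3, 4]
After 'mod': [-9, 1]
After 'mod': [0]
After 'dup': [0, 0]
After 'push 17': [0, 0, 17]
After 'add': [0, 17]
After 'div': [0]
After 'neg': [0]

Answer: 0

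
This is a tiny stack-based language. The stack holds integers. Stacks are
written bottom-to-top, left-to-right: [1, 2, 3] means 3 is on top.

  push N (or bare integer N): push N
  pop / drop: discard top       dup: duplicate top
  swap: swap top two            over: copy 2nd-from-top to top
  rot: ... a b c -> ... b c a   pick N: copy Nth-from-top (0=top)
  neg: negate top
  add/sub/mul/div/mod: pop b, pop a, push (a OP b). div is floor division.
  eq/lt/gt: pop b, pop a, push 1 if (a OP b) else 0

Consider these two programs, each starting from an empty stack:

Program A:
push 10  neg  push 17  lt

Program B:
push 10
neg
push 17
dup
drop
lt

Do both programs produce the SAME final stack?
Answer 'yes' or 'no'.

Program A trace:
  After 'push 10': [10]
  After 'neg': [-10]
  After 'push 17': [-10, 17]
  After 'lt': [1]
Program A final stack: [1]

Program B trace:
  After 'push 10': [10]
  After 'neg': [-10]
  After 'push 17': [-10, 17]
  After 'dup': [-10, 17, 17]
  After 'drop': [-10, 17]
  After 'lt': [1]
Program B final stack: [1]
Same: yes

Answer: yes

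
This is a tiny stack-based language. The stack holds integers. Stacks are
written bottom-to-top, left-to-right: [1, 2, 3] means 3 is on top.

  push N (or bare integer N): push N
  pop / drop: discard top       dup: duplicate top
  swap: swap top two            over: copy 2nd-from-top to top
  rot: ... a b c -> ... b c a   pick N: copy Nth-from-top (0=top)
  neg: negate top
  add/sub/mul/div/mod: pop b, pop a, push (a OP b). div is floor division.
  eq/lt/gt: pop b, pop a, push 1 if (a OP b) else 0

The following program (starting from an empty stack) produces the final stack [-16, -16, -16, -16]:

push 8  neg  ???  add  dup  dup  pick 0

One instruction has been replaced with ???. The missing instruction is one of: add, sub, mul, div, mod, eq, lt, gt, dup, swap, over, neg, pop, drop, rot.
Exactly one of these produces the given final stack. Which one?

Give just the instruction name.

Stack before ???: [-8]
Stack after ???:  [-8, -8]
The instruction that transforms [-8] -> [-8, -8] is: dup

Answer: dup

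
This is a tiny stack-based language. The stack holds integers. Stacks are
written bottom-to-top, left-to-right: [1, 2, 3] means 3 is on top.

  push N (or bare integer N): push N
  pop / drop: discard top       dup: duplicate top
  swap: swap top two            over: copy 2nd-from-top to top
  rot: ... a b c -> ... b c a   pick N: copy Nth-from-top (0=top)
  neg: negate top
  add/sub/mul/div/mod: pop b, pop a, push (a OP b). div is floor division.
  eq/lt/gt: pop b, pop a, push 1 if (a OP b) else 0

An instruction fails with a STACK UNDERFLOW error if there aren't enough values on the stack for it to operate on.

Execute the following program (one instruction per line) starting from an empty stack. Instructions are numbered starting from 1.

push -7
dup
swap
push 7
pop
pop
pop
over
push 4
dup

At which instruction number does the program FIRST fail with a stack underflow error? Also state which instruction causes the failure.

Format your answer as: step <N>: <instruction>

Step 1 ('push -7'): stack = [-7], depth = 1
Step 2 ('dup'): stack = [-7, -7], depth = 2
Step 3 ('swap'): stack = [-7, -7], depth = 2
Step 4 ('push 7'): stack = [-7, -7, 7], depth = 3
Step 5 ('pop'): stack = [-7, -7], depth = 2
Step 6 ('pop'): stack = [-7], depth = 1
Step 7 ('pop'): stack = [], depth = 0
Step 8 ('over'): needs 2 value(s) but depth is 0 — STACK UNDERFLOW

Answer: step 8: over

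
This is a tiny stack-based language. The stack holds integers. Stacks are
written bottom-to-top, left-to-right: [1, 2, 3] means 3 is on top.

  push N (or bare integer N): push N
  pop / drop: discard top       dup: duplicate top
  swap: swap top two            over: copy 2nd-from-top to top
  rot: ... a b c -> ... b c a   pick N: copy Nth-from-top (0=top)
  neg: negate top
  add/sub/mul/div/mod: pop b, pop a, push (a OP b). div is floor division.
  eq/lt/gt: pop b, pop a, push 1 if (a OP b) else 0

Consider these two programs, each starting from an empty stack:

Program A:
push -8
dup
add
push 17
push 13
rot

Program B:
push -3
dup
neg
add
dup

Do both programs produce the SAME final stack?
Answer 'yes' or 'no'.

Answer: no

Derivation:
Program A trace:
  After 'push -8': [-8]
  After 'dup': [-8, -8]
  After 'add': [-16]
  After 'push 17': [-16, 17]
  After 'push 13': [-16, 17, 13]
  After 'rot': [17, 13, -16]
Program A final stack: [17, 13, -16]

Program B trace:
  After 'push -3': [-3]
  After 'dup': [-3, -3]
  After 'neg': [-3, 3]
  After 'add': [0]
  After 'dup': [0, 0]
Program B final stack: [0, 0]
Same: no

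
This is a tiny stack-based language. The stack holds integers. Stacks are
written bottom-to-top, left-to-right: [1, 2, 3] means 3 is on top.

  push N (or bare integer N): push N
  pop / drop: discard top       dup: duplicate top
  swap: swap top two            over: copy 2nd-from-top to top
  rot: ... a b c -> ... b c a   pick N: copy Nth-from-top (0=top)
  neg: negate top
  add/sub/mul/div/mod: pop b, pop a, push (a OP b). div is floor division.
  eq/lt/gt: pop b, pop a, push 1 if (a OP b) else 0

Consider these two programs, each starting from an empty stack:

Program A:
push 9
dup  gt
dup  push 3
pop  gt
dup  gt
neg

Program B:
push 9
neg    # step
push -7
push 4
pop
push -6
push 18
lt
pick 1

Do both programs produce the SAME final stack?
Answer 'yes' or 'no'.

Program A trace:
  After 'push 9': [9]
  After 'dup': [9, 9]
  After 'gt': [0]
  After 'dup': [0, 0]
  After 'push 3': [0, 0, 3]
  After 'pop': [0, 0]
  After 'gt': [0]
  After 'dup': [0, 0]
  After 'gt': [0]
  After 'neg': [0]
Program A final stack: [0]

Program B trace:
  After 'push 9': [9]
  After 'neg': [-9]
  After 'push -7': [-9, -7]
  After 'push 4': [-9, -7, 4]
  After 'pop': [-9, -7]
  After 'push -6': [-9, -7, -6]
  After 'push 18': [-9, -7, -6, 18]
  After 'lt': [-9, -7, 1]
  After 'pick 1': [-9, -7, 1, -7]
Program B final stack: [-9, -7, 1, -7]
Same: no

Answer: no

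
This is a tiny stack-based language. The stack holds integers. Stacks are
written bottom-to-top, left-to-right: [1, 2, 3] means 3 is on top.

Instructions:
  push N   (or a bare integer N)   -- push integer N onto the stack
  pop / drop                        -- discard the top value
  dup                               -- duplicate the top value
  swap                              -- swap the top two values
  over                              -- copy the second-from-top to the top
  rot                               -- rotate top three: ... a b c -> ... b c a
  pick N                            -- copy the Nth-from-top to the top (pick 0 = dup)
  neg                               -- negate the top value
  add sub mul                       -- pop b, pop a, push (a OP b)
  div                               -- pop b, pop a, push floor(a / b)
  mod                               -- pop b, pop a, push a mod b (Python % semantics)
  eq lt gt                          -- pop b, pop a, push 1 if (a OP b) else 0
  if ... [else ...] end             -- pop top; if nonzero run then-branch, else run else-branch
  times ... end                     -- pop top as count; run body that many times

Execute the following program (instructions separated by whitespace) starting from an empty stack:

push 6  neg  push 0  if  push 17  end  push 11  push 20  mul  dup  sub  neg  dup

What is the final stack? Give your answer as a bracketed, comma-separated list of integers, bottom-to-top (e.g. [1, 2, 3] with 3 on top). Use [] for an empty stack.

After 'push 6': [6]
After 'neg': [-6]
After 'push 0': [-6, 0]
After 'if': [-6]
After 'push 11': [-6, 11]
After 'push 20': [-6, 11, 20]
After 'mul': [-6, 220]
After 'dup': [-6, 220, 220]
After 'sub': [-6, 0]
After 'neg': [-6, 0]
After 'dup': [-6, 0, 0]

Answer: [-6, 0, 0]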